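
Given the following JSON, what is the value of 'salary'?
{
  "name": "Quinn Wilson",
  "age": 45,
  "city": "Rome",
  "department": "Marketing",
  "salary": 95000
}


Looking up field 'salary'
Value: 95000

95000


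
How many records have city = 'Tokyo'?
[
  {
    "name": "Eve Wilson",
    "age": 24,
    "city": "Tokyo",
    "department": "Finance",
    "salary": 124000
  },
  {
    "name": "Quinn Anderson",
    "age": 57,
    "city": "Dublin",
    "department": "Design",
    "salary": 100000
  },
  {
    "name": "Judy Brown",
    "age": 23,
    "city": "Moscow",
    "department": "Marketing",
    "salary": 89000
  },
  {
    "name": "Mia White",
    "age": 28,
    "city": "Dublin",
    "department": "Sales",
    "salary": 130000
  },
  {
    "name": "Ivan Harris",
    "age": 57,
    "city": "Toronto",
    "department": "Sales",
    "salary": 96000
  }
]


Data: 5 records
Condition: city = 'Tokyo'

Checking each record:
  Eve Wilson: Tokyo MATCH
  Quinn Anderson: Dublin
  Judy Brown: Moscow
  Mia White: Dublin
  Ivan Harris: Toronto

Count: 1

1


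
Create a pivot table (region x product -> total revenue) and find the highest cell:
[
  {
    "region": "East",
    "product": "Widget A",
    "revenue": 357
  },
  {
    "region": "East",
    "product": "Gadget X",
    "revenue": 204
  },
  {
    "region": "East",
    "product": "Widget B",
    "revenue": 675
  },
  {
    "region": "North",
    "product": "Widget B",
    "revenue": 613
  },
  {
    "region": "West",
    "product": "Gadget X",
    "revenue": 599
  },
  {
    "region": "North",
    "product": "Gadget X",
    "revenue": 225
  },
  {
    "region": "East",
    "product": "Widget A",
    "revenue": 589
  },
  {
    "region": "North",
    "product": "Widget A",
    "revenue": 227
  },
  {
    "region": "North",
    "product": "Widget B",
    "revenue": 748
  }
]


Pivot: region (rows) x product (columns) -> total revenue

     Gadget X      Widget A      Widget B    
East           204           946           675  
North          225           227          1361  
West           599             0             0  

Highest: North / Widget B = $1361

North / Widget B = $1361


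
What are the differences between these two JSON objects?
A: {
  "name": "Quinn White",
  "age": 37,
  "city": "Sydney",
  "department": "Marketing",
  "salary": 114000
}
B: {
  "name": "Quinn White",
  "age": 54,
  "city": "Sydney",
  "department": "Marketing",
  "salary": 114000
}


Comparing each field (in key order):
  name: same
  age: DIFFERENT
  city: same
  department: same
  salary: same
Differences:
  age: 37 -> 54

1 field(s) changed

1 change: age


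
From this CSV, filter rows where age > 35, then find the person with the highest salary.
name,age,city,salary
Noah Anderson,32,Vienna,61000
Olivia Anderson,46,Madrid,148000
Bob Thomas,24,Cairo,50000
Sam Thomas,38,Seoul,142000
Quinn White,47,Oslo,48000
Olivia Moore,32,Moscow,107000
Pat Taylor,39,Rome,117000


Filter: age > 35
Sort by: salary (descending)

Filtered records (4):
  Olivia Anderson, age 46, salary $148000
  Sam Thomas, age 38, salary $142000
  Pat Taylor, age 39, salary $117000
  Quinn White, age 47, salary $48000

Highest salary: Olivia Anderson ($148000)

Olivia Anderson


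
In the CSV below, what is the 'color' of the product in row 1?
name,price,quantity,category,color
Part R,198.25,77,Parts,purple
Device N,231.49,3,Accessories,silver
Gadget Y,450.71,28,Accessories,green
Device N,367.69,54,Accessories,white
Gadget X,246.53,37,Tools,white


Query: Row 1 ('Part R'), column 'color'
Value: purple

purple


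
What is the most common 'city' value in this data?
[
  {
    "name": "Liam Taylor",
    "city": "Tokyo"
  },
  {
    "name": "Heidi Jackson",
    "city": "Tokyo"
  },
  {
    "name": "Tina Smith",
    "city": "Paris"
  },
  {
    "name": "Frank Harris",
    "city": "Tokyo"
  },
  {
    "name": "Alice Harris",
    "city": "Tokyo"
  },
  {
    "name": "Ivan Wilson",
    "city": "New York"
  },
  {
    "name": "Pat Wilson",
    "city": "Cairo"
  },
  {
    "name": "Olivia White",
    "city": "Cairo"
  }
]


Counting 'city' values across 8 records:

  Tokyo: 4 ####
  Cairo: 2 ##
  Paris: 1 #
  New York: 1 #

Most common: Tokyo (4 times)

Tokyo (4 times)


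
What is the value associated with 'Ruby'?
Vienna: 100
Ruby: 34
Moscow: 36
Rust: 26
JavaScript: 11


Looking up key 'Ruby'
Value: 34

34


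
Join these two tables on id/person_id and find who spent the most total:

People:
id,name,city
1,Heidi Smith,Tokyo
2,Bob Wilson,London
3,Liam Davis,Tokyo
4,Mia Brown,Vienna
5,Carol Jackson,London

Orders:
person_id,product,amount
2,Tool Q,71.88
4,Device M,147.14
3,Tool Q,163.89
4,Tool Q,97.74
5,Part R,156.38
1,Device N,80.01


Join on: people.id = orders.person_id

Joined rows:
  Bob Wilson (London) bought Tool Q for $71.88
  Mia Brown (Vienna) bought Device M for $147.14
  Liam Davis (Tokyo) bought Tool Q for $163.89
  Mia Brown (Vienna) bought Tool Q for $97.74
  Carol Jackson (London) bought Part R for $156.38
  Heidi Smith (Tokyo) bought Device N for $80.01

Total per person:
  Mia Brown: $244.88
  Liam Davis: $163.89
  Carol Jackson: $156.38
  Heidi Smith: $80.01
  Bob Wilson: $71.88

Top spender: Mia Brown ($244.88)

Mia Brown ($244.88)


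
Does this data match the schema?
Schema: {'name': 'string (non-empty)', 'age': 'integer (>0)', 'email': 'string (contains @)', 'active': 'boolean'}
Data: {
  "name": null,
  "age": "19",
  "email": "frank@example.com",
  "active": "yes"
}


Validating each field against schema:
  name: FAIL (null is not a string)
  age: FAIL ("19" is not an integer)
  email: OK (string with @)
  active: FAIL ("yes" is not a boolean)

Result: INVALID (3 errors: name, age, active)

INVALID (3 errors: name, age, active)


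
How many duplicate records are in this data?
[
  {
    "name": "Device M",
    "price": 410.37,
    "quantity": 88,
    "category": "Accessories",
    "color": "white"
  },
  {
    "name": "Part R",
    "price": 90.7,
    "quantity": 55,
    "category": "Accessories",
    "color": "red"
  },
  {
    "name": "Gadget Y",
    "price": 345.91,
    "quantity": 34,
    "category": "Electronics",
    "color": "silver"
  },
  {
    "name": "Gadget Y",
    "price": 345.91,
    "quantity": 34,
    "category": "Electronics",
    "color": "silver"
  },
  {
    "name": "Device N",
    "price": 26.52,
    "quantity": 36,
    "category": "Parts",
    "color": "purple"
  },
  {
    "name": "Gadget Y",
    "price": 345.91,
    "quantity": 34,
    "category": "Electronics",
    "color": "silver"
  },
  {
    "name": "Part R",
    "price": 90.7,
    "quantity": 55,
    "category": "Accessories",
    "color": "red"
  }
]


Checking 7 records for duplicates:

  Row 1: Device M ($410.37, qty 88)
  Row 2: Part R ($90.7, qty 55)
  Row 3: Gadget Y ($345.91, qty 34)
  Row 4: Gadget Y ($345.91, qty 34) <-- DUPLICATE
  Row 5: Device N ($26.52, qty 36)
  Row 6: Gadget Y ($345.91, qty 34) <-- DUPLICATE
  Row 7: Part R ($90.7, qty 55) <-- DUPLICATE

Duplicates found: 3
Unique records: 4

3 duplicates, 4 unique


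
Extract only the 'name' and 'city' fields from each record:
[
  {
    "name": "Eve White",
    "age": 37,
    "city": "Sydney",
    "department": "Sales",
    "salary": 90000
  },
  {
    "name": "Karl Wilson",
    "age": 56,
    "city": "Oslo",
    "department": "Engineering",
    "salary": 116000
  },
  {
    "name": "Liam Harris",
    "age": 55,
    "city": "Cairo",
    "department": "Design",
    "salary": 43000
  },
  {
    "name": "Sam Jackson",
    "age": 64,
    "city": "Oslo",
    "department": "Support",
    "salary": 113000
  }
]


Original: 4 records with fields: name, age, city, department, salary
Keep: ['name', 'city']
Drop: ['age', 'department', 'salary']
Result: 4 records, 2 fields each

[
  {
    "name": "Eve White",
    "city": "Sydney"
  },
  {
    "name": "Karl Wilson",
    "city": "Oslo"
  },
  {
    "name": "Liam Harris",
    "city": "Cairo"
  },
  {
    "name": "Sam Jackson",
    "city": "Oslo"
  }
]


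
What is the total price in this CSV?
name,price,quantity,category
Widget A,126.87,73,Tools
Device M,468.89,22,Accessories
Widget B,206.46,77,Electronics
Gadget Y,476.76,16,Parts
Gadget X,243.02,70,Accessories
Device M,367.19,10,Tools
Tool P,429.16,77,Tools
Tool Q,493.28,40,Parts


Computing total price:
Values: [126.87, 468.89, 206.46, 476.76, 243.02, 367.19, 429.16, 493.28]
Sum = 2811.63

2811.63


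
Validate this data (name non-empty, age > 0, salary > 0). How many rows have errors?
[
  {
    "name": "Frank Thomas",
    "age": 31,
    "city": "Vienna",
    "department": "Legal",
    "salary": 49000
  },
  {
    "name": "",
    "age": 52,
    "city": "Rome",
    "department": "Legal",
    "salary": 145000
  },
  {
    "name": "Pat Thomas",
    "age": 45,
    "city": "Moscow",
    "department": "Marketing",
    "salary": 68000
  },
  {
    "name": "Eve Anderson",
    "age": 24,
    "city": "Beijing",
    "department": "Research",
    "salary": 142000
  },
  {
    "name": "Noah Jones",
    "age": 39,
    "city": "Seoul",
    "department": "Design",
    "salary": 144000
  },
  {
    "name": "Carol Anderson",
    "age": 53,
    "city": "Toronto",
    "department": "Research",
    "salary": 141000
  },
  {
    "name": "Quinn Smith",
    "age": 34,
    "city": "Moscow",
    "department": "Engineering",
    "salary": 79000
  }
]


Validating 7 records:
Rules: name non-empty, age > 0, salary > 0

  Row 1 (Frank Thomas): OK
  Row 2 (???): empty name
  Row 3 (Pat Thomas): OK
  Row 4 (Eve Anderson): OK
  Row 5 (Noah Jones): OK
  Row 6 (Carol Anderson): OK
  Row 7 (Quinn Smith): OK

Total errors: 1

1 errors


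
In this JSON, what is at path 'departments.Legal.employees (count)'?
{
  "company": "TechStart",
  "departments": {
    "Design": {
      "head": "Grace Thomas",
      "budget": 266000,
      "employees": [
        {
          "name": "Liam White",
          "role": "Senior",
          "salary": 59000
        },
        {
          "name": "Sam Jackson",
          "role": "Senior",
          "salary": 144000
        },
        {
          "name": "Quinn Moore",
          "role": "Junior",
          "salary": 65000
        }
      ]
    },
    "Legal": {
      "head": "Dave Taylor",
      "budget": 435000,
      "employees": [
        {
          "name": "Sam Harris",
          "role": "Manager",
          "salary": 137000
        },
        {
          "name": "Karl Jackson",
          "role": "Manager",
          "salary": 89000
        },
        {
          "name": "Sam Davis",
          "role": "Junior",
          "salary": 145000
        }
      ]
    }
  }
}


Path: departments.Legal.employees (count)

Navigate:
  -> departments
  -> Legal
  -> employees (array, length 3)

3


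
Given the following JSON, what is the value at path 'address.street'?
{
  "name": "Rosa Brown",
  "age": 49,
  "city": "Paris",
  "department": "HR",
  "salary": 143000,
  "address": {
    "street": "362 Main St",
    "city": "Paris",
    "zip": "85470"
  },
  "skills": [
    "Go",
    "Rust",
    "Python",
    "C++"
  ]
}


Query: address.street
Path: address -> street
Value: 362 Main St

362 Main St


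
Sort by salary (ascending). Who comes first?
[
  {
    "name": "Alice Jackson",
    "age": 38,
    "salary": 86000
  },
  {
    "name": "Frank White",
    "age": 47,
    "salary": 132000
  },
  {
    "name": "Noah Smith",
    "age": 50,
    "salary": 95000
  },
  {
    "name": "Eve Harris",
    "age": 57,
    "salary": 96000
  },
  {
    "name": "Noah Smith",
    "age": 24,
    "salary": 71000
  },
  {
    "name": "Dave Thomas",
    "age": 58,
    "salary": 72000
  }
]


Sort by: salary (ascending)

Sorted order:
  1. Noah Smith (salary = 71000)
  2. Dave Thomas (salary = 72000)
  3. Alice Jackson (salary = 86000)
  4. Noah Smith (salary = 95000)
  5. Eve Harris (salary = 96000)
  6. Frank White (salary = 132000)

First: Noah Smith

Noah Smith


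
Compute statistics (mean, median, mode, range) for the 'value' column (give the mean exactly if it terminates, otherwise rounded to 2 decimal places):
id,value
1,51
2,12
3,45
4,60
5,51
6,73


Data: [51, 12, 45, 60, 51, 73]
Count: 6
Sum: 292
Mean: 292/6 ≈ 48.67 (rounded to 2 decimal places)
Sorted: [12, 45, 51, 51, 60, 73]
Median: 51.0
Mode: 51 (2 times)
Range: 73 - 12 = 61
Min: 12, Max: 73

mean≈48.67, median=51.0, mode=51, range=61


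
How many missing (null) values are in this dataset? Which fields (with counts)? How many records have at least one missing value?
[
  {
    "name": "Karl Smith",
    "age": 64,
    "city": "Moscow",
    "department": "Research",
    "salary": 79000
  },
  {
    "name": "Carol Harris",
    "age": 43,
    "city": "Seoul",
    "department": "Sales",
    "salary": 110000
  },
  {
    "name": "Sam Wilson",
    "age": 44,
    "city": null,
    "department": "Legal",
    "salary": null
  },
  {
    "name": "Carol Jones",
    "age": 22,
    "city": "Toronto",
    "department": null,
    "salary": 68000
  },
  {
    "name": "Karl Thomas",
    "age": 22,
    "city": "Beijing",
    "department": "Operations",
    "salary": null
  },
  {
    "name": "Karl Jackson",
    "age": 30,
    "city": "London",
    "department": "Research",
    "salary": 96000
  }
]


Checking for missing (null) values in 6 records:

  Karl Smith: complete
  Carol Harris: complete
  Sam Wilson: city, salary
  Carol Jones: department
  Karl Thomas: salary
  Karl Jackson: complete

Per field:
  name: 0 missing
  age: 0 missing
  city: 1 missing
  department: 1 missing
  salary: 2 missing

Total missing values: 4
Records with any missing: 3

4 missing values (city: 1, department: 1, salary: 2); 3 incomplete records


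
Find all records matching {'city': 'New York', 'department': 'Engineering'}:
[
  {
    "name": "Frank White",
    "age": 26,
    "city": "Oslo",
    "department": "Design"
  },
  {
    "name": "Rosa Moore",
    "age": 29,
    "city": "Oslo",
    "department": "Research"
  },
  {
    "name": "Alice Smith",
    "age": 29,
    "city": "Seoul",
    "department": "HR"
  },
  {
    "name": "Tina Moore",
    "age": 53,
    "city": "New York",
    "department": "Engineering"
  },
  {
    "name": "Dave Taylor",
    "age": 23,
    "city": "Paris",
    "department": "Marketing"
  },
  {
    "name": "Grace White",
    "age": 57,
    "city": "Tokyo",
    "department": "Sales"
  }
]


Search criteria: {'city': 'New York', 'department': 'Engineering'}

Checking 6 records:
  Frank White: {city: Oslo, department: Design}
  Rosa Moore: {city: Oslo, department: Research}
  Alice Smith: {city: Seoul, department: HR}
  Tina Moore: {city: New York, department: Engineering} <-- MATCH
  Dave Taylor: {city: Paris, department: Marketing}
  Grace White: {city: Tokyo, department: Sales}

Matches: ["Tina Moore"]

["Tina Moore"]


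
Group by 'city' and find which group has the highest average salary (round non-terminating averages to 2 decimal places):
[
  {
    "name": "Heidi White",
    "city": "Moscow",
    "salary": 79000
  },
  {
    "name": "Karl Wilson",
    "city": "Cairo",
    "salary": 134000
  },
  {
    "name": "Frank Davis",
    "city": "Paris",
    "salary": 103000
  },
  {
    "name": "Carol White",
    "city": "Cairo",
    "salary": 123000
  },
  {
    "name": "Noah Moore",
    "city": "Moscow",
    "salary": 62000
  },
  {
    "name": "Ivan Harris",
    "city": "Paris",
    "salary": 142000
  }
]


Group by: city

Groups:
  Cairo: 2 people, avg salary = 257000/2 = $128500
  Moscow: 2 people, avg salary = 141000/2 = $70500
  Paris: 2 people, avg salary = 245000/2 = $122500

Highest average salary: Cairo ($128500)

Cairo ($128500)


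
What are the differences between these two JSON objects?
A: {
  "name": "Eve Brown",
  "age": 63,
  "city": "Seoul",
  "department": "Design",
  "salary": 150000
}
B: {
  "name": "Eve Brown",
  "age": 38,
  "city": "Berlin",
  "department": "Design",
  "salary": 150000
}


Comparing each field (in key order):
  name: same
  age: DIFFERENT
  city: DIFFERENT
  department: same
  salary: same
Differences:
  age: 63 -> 38
  city: Seoul -> Berlin

2 field(s) changed

2 changes: age, city


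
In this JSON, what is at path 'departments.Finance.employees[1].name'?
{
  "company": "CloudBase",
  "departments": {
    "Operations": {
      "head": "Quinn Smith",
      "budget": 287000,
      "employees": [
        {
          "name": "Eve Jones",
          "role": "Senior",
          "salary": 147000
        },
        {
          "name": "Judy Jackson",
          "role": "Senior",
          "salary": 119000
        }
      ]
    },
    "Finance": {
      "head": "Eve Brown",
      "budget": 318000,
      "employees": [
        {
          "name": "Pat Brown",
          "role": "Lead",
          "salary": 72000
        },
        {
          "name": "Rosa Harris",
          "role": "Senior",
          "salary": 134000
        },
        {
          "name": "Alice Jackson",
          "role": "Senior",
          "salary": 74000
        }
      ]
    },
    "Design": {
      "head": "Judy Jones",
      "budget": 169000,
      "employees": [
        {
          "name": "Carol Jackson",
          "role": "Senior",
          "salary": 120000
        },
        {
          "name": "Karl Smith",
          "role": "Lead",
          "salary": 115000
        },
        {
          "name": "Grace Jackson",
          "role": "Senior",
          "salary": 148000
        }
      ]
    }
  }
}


Path: departments.Finance.employees[1].name

Navigate:
  -> departments
  -> Finance
  -> employees[1].name = 'Rosa Harris'

Rosa Harris


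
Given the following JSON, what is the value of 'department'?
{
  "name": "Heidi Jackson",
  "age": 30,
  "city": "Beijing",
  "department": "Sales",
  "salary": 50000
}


Looking up field 'department'
Value: Sales

Sales


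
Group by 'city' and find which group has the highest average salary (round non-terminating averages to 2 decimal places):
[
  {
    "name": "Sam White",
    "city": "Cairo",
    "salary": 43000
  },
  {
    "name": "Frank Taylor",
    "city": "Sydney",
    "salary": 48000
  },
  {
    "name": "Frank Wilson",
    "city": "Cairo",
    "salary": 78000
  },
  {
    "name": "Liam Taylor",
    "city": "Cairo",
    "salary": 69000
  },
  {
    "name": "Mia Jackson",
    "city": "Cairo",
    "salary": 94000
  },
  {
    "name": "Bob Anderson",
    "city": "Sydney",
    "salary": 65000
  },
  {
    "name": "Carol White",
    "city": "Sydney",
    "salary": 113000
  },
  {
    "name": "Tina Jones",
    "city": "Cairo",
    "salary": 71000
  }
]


Group by: city

Groups:
  Cairo: 5 people, avg salary = 355000/5 = $71000
  Sydney: 3 people, avg salary = 226000/3 ≈ $75333.33

Highest average salary: Sydney (≈$75333.33)

Sydney (≈$75333.33)


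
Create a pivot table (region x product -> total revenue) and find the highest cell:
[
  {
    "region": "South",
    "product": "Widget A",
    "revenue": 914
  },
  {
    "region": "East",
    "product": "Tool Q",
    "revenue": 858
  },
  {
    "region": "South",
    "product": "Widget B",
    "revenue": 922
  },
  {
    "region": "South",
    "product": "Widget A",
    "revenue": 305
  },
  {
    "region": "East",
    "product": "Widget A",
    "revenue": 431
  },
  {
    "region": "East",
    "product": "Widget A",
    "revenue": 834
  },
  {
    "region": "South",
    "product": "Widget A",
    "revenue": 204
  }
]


Pivot: region (rows) x product (columns) -> total revenue

     Tool Q        Widget A      Widget B    
East           858          1265             0  
South            0          1423           922  

Highest: South / Widget A = $1423

South / Widget A = $1423


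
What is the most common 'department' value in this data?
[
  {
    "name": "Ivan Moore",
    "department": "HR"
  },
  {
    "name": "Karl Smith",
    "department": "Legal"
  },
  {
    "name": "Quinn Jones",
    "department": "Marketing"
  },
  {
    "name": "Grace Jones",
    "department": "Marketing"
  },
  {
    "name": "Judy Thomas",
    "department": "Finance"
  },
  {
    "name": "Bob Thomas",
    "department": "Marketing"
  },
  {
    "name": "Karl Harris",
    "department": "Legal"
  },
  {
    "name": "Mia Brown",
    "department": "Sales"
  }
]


Counting 'department' values across 8 records:

  Marketing: 3 ###
  Legal: 2 ##
  HR: 1 #
  Finance: 1 #
  Sales: 1 #

Most common: Marketing (3 times)

Marketing (3 times)


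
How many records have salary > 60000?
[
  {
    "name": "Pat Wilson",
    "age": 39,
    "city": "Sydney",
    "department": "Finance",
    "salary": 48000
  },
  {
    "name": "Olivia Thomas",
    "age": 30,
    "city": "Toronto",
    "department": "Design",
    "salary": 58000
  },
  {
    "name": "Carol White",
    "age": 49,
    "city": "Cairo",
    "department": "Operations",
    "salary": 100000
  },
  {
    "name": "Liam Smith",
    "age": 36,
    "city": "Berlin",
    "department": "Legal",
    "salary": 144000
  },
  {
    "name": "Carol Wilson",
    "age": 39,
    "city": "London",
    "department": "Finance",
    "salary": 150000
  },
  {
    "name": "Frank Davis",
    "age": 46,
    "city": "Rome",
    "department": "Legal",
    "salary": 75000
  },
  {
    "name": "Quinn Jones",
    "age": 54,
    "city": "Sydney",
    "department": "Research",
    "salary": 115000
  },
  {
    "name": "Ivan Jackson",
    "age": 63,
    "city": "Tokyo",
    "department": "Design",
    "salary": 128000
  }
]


Data: 8 records
Condition: salary > 60000

Checking each record:
  Pat Wilson: 48000
  Olivia Thomas: 58000
  Carol White: 100000 MATCH
  Liam Smith: 144000 MATCH
  Carol Wilson: 150000 MATCH
  Frank Davis: 75000 MATCH
  Quinn Jones: 115000 MATCH
  Ivan Jackson: 128000 MATCH

Count: 6

6


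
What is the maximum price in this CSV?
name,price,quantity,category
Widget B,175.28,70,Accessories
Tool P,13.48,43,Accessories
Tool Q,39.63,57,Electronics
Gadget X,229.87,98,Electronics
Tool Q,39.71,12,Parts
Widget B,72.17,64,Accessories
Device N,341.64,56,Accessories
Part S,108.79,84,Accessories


Computing maximum price:
Values: [175.28, 13.48, 39.63, 229.87, 39.71, 72.17, 341.64, 108.79]
Max = 341.64

341.64


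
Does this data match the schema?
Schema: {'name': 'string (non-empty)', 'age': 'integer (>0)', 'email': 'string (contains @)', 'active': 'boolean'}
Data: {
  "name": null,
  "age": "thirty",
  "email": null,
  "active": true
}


Validating each field against schema:
  name: FAIL (null is not a string)
  age: FAIL ("thirty" is not an integer)
  email: FAIL (null is not a string)
  active: OK (boolean)

Result: INVALID (3 errors: name, age, email)

INVALID (3 errors: name, age, email)


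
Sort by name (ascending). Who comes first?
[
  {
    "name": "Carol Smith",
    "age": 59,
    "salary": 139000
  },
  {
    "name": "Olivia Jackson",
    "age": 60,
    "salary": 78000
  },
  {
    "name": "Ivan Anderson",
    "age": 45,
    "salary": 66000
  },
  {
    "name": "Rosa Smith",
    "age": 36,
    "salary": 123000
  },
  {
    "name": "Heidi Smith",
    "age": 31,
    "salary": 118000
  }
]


Sort by: name (ascending)

Sorted order:
  1. Carol Smith (name = Carol Smith)
  2. Heidi Smith (name = Heidi Smith)
  3. Ivan Anderson (name = Ivan Anderson)
  4. Olivia Jackson (name = Olivia Jackson)
  5. Rosa Smith (name = Rosa Smith)

First: Carol Smith

Carol Smith


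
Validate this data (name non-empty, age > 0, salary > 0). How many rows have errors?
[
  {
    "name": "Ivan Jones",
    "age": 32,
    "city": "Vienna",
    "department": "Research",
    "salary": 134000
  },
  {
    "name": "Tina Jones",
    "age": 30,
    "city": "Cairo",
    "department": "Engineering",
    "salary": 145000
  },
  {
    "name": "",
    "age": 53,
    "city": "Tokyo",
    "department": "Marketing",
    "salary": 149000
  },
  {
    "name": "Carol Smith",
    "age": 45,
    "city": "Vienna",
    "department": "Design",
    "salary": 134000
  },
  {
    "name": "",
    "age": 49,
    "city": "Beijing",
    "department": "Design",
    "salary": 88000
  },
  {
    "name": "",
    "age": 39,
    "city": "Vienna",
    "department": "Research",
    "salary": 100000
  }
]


Validating 6 records:
Rules: name non-empty, age > 0, salary > 0

  Row 1 (Ivan Jones): OK
  Row 2 (Tina Jones): OK
  Row 3 (???): empty name
  Row 4 (Carol Smith): OK
  Row 5 (???): empty name
  Row 6 (???): empty name

Total errors: 3

3 errors


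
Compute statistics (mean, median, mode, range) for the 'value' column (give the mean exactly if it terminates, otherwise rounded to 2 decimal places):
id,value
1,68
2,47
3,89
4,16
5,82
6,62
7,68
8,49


Data: [68, 47, 89, 16, 82, 62, 68, 49]
Count: 8
Sum: 481
Mean: 481/8 = 60.125
Sorted: [16, 47, 49, 62, 68, 68, 82, 89]
Median: 65.0
Mode: 68 (2 times)
Range: 89 - 16 = 73
Min: 16, Max: 89

mean=60.125, median=65.0, mode=68, range=73


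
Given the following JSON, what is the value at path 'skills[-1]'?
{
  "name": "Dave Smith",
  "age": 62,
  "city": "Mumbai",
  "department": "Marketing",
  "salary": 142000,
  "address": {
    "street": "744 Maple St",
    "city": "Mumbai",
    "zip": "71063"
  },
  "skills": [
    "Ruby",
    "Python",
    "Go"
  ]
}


Query: skills[-1]
Path: skills -> last element
Value: Go

Go


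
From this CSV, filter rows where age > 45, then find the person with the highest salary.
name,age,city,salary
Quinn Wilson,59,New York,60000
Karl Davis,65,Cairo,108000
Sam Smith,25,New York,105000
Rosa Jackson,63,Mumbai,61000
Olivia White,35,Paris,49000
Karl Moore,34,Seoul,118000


Filter: age > 45
Sort by: salary (descending)

Filtered records (3):
  Karl Davis, age 65, salary $108000
  Rosa Jackson, age 63, salary $61000
  Quinn Wilson, age 59, salary $60000

Highest salary: Karl Davis ($108000)

Karl Davis


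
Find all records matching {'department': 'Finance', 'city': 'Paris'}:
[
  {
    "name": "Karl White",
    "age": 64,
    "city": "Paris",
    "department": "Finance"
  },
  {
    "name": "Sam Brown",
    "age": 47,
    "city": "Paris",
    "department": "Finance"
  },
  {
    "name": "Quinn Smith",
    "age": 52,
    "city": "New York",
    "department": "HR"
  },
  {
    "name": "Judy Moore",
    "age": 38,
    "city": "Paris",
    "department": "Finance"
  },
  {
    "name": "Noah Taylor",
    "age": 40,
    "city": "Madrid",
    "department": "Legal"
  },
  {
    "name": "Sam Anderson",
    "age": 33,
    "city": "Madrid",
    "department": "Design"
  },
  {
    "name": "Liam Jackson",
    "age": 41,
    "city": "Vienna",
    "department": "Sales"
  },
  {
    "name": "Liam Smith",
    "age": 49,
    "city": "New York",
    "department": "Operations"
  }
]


Search criteria: {'department': 'Finance', 'city': 'Paris'}

Checking 8 records:
  Karl White: {department: Finance, city: Paris} <-- MATCH
  Sam Brown: {department: Finance, city: Paris} <-- MATCH
  Quinn Smith: {department: HR, city: New York}
  Judy Moore: {department: Finance, city: Paris} <-- MATCH
  Noah Taylor: {department: Legal, city: Madrid}
  Sam Anderson: {department: Design, city: Madrid}
  Liam Jackson: {department: Sales, city: Vienna}
  Liam Smith: {department: Operations, city: New York}

Matches: ["Karl White", "Sam Brown", "Judy Moore"]

["Karl White", "Sam Brown", "Judy Moore"]


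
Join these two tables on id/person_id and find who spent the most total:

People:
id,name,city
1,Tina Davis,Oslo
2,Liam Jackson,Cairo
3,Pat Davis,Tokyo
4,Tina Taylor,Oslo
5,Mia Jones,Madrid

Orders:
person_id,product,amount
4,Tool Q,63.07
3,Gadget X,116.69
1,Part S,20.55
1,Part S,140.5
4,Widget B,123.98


Join on: people.id = orders.person_id

Joined rows:
  Tina Taylor (Oslo) bought Tool Q for $63.07
  Pat Davis (Tokyo) bought Gadget X for $116.69
  Tina Davis (Oslo) bought Part S for $20.55
  Tina Davis (Oslo) bought Part S for $140.5
  Tina Taylor (Oslo) bought Widget B for $123.98

Total per person:
  Tina Taylor: $187.05
  Tina Davis: $161.05
  Pat Davis: $116.69

Top spender: Tina Taylor ($187.05)

Tina Taylor ($187.05)


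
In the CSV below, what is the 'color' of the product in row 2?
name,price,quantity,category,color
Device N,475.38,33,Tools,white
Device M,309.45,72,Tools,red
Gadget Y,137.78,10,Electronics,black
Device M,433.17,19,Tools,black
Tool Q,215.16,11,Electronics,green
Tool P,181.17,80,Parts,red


Query: Row 2 ('Device M'), column 'color'
Value: red

red


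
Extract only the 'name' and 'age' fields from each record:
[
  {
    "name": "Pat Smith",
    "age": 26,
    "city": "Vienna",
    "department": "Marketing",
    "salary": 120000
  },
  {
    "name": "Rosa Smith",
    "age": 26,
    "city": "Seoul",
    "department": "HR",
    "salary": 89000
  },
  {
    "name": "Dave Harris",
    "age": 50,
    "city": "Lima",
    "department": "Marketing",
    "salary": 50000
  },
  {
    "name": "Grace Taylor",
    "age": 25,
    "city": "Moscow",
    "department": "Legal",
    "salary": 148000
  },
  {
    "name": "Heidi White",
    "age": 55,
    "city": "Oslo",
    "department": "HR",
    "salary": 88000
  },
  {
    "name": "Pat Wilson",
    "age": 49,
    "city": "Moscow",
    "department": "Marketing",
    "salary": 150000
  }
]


Original: 6 records with fields: name, age, city, department, salary
Keep: ['name', 'age']
Drop: ['city', 'department', 'salary']
Result: 6 records, 2 fields each

[
  {
    "name": "Pat Smith",
    "age": 26
  },
  {
    "name": "Rosa Smith",
    "age": 26
  },
  {
    "name": "Dave Harris",
    "age": 50
  },
  {
    "name": "Grace Taylor",
    "age": 25
  },
  {
    "name": "Heidi White",
    "age": 55
  },
  {
    "name": "Pat Wilson",
    "age": 49
  }
]


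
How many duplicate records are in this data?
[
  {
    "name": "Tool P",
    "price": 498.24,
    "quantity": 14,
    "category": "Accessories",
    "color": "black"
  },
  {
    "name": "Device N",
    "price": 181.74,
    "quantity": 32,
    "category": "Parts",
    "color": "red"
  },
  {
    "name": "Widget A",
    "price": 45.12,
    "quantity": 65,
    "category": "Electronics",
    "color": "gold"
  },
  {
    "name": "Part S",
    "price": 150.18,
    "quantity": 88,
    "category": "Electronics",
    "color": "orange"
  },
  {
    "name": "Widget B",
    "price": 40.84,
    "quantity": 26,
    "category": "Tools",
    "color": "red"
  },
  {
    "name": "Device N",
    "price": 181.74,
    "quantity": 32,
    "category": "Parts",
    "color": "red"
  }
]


Checking 6 records for duplicates:

  Row 1: Tool P ($498.24, qty 14)
  Row 2: Device N ($181.74, qty 32)
  Row 3: Widget A ($45.12, qty 65)
  Row 4: Part S ($150.18, qty 88)
  Row 5: Widget B ($40.84, qty 26)
  Row 6: Device N ($181.74, qty 32) <-- DUPLICATE

Duplicates found: 1
Unique records: 5

1 duplicates, 5 unique


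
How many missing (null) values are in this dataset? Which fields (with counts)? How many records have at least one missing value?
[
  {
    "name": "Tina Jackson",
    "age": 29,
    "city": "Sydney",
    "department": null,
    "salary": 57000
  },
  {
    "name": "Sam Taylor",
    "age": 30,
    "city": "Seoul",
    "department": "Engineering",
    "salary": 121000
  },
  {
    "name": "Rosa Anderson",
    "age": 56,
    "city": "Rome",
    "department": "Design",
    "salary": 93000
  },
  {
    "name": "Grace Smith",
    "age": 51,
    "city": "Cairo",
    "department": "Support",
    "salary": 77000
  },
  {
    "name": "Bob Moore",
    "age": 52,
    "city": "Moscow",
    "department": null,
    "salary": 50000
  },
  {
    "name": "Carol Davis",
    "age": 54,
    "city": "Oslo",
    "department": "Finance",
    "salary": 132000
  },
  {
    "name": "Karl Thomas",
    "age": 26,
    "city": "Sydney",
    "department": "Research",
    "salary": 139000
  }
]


Checking for missing (null) values in 7 records:

  Tina Jackson: department
  Sam Taylor: complete
  Rosa Anderson: complete
  Grace Smith: complete
  Bob Moore: department
  Carol Davis: complete
  Karl Thomas: complete

Per field:
  name: 0 missing
  age: 0 missing
  city: 0 missing
  department: 2 missing
  salary: 0 missing

Total missing values: 2
Records with any missing: 2

2 missing values (department: 2); 2 incomplete records


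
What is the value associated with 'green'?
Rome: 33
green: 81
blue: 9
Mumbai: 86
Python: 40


Looking up key 'green'
Value: 81

81


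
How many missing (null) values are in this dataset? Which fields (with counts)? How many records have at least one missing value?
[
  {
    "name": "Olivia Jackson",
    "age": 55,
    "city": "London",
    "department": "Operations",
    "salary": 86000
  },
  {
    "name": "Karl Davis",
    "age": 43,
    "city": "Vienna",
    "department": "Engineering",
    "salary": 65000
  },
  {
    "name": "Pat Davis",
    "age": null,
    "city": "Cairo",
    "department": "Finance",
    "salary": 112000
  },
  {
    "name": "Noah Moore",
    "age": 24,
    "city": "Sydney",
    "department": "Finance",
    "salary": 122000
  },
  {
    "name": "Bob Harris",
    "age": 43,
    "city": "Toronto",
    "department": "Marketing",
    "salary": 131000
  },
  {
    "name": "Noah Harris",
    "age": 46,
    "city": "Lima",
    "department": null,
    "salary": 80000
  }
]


Checking for missing (null) values in 6 records:

  Olivia Jackson: complete
  Karl Davis: complete
  Pat Davis: age
  Noah Moore: complete
  Bob Harris: complete
  Noah Harris: department

Per field:
  name: 0 missing
  age: 1 missing
  city: 0 missing
  department: 1 missing
  salary: 0 missing

Total missing values: 2
Records with any missing: 2

2 missing values (age: 1, department: 1); 2 incomplete records


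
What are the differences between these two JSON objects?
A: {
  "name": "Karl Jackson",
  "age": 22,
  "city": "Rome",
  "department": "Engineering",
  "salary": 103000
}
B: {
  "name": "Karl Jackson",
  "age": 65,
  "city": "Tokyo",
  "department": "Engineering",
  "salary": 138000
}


Comparing each field (in key order):
  name: same
  age: DIFFERENT
  city: DIFFERENT
  department: same
  salary: DIFFERENT
Differences:
  age: 22 -> 65
  city: Rome -> Tokyo
  salary: 103000 -> 138000

3 field(s) changed

3 changes: age, city, salary


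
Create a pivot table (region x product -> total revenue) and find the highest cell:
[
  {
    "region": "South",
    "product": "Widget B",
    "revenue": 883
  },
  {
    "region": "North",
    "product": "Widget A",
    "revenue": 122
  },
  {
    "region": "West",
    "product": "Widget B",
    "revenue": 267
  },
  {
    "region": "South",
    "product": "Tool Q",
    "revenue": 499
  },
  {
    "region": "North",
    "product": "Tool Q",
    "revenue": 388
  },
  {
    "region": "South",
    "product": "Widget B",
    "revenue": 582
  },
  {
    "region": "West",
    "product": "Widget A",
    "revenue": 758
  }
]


Pivot: region (rows) x product (columns) -> total revenue

     Tool Q        Widget A      Widget B    
North          388           122             0  
South          499             0          1465  
West             0           758           267  

Highest: South / Widget B = $1465

South / Widget B = $1465


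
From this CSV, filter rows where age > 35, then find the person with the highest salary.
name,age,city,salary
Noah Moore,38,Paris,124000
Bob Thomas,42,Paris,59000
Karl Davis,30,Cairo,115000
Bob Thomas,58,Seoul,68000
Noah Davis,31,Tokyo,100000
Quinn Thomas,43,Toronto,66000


Filter: age > 35
Sort by: salary (descending)

Filtered records (4):
  Noah Moore, age 38, salary $124000
  Bob Thomas, age 58, salary $68000
  Quinn Thomas, age 43, salary $66000
  Bob Thomas, age 42, salary $59000

Highest salary: Noah Moore ($124000)

Noah Moore


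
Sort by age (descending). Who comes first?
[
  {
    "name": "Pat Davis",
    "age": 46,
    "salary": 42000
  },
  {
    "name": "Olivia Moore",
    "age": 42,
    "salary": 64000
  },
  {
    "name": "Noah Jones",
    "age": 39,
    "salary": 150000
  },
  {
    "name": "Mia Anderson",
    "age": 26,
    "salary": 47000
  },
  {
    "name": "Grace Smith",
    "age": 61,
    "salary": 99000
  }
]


Sort by: age (descending)

Sorted order:
  1. Grace Smith (age = 61)
  2. Pat Davis (age = 46)
  3. Olivia Moore (age = 42)
  4. Noah Jones (age = 39)
  5. Mia Anderson (age = 26)

First: Grace Smith

Grace Smith


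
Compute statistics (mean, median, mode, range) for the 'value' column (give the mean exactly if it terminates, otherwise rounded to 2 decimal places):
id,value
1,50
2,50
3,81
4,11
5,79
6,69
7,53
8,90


Data: [50, 50, 81, 11, 79, 69, 53, 90]
Count: 8
Sum: 483
Mean: 483/8 = 60.375
Sorted: [11, 50, 50, 53, 69, 79, 81, 90]
Median: 61.0
Mode: 50 (2 times)
Range: 90 - 11 = 79
Min: 11, Max: 90

mean=60.375, median=61.0, mode=50, range=79


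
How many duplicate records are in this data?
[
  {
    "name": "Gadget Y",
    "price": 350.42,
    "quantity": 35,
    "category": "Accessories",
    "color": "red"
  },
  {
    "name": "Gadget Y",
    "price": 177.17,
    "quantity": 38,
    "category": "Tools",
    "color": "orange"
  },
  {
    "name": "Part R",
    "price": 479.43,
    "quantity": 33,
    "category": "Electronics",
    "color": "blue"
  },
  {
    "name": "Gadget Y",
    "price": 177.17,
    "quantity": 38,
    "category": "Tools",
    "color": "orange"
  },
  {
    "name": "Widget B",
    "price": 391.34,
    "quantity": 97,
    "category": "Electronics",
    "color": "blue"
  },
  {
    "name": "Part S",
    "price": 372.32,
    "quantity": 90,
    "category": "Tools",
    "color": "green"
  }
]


Checking 6 records for duplicates:

  Row 1: Gadget Y ($350.42, qty 35)
  Row 2: Gadget Y ($177.17, qty 38)
  Row 3: Part R ($479.43, qty 33)
  Row 4: Gadget Y ($177.17, qty 38) <-- DUPLICATE
  Row 5: Widget B ($391.34, qty 97)
  Row 6: Part S ($372.32, qty 90)

Duplicates found: 1
Unique records: 5

1 duplicates, 5 unique


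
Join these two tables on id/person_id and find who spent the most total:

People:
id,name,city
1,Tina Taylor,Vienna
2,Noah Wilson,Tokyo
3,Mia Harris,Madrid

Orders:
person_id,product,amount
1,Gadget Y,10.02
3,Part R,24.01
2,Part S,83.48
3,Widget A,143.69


Join on: people.id = orders.person_id

Joined rows:
  Tina Taylor (Vienna) bought Gadget Y for $10.02
  Mia Harris (Madrid) bought Part R for $24.01
  Noah Wilson (Tokyo) bought Part S for $83.48
  Mia Harris (Madrid) bought Widget A for $143.69

Total per person:
  Mia Harris: $167.70
  Noah Wilson: $83.48
  Tina Taylor: $10.02

Top spender: Mia Harris ($167.70)

Mia Harris ($167.70)


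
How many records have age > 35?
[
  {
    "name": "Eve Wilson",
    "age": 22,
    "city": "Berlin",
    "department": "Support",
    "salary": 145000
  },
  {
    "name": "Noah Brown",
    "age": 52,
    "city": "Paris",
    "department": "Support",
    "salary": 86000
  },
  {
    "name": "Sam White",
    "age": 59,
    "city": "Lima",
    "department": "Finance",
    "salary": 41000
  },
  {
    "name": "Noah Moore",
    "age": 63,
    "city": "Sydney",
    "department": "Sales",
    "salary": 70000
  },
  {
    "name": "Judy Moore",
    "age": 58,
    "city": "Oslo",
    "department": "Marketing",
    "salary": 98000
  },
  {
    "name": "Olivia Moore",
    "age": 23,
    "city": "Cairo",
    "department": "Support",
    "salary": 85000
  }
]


Data: 6 records
Condition: age > 35

Checking each record:
  Eve Wilson: 22
  Noah Brown: 52 MATCH
  Sam White: 59 MATCH
  Noah Moore: 63 MATCH
  Judy Moore: 58 MATCH
  Olivia Moore: 23

Count: 4

4


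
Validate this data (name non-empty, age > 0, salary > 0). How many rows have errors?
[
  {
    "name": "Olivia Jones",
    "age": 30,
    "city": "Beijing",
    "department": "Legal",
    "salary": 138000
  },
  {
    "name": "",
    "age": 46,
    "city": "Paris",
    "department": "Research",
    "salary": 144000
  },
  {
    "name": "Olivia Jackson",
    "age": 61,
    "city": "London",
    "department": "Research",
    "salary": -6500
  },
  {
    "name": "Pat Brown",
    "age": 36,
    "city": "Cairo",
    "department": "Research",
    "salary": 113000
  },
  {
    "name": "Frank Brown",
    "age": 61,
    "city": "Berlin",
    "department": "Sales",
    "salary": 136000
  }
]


Validating 5 records:
Rules: name non-empty, age > 0, salary > 0

  Row 1 (Olivia Jones): OK
  Row 2 (???): empty name
  Row 3 (Olivia Jackson): negative salary: -6500
  Row 4 (Pat Brown): OK
  Row 5 (Frank Brown): OK

Total errors: 2

2 errors


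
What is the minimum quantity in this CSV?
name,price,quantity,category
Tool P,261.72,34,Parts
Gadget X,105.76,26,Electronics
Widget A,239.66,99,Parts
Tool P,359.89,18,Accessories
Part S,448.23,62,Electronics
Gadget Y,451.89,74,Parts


Computing minimum quantity:
Values: [34, 26, 99, 18, 62, 74]
Min = 18

18
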